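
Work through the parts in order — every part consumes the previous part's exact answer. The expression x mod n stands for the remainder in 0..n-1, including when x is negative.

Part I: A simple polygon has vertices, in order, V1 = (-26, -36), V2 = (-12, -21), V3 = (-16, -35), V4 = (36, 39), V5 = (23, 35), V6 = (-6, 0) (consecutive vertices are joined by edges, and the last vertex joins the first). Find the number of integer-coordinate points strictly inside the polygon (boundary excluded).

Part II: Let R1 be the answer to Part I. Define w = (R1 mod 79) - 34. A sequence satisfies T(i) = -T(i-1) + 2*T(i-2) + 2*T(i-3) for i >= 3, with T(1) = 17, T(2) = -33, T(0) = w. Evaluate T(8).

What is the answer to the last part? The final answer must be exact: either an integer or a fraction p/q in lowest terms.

Part I: cross terms: (-26*-21 - -12*-36)=114, (-12*-35 - -16*-21)=84, (-16*39 - 36*-35)=636, (36*35 - 23*39)=363, (23*0 - -6*35)=210, (-6*-36 - -26*0)=216; twice the area = |1623| = 1623; area = 1623/2; boundary points = 1 + 2 + 2 + 1 + 1 + 4 = 11; strictly interior points = area - boundary/2 + 1 = 807; answer 807
Part II: R1 = 807; w = -17; T(3) = -1*(-33) + 2*(17) + 2*(-17) = 33; iterating: T(3)=33, T(4)=-65, T(5)=65, T(6)=-129, T(7)=129, T(8)=-257; answer -257

-257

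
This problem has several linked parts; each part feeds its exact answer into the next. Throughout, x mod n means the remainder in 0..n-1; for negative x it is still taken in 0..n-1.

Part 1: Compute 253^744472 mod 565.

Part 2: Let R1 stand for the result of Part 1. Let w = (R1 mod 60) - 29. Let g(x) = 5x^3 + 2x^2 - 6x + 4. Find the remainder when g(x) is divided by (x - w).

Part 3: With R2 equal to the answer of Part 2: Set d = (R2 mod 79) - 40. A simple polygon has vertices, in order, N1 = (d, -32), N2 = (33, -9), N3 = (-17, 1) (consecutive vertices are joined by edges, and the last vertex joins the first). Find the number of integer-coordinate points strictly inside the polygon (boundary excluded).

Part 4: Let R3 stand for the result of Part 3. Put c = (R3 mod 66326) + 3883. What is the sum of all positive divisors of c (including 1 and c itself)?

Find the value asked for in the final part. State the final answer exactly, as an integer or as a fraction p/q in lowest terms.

Part 1: squarings mod 565: 253^1=253, 253^2=164, 253^4=341, 253^8=456, 253^16=16, 253^32=256, 253^64=561, 253^128=16, 253^256=256, 253^512=561, 253^1024=16, 253^2048=256, 253^4096=561, 253^8192=16, 253^16384=256, 253^32768=561, 253^65536=16, 253^131072=256, 253^262144=561, 253^524288=16; 253^744472 = 253^8 * 253^16 * 253^1024 * 253^2048 * 253^4096 * 253^16384 * 253^65536 * 253^131072 * 253^524288 = 456 (mod 565); answer 456
Part 2: R1 = 456; w = 7; remainder = value at the root: 5*(7)^3 + 2*(7)^2 - 6*(7)^1 + 4 = (1715) + (98) + (-42) + (4) = 1775; answer 1775
Part 3: R2 = 1775; d = -3; cross terms: (-3*-9 - 33*-32)=1083, (33*1 - -17*-9)=-120, (-17*-32 - -3*1)=547; twice the area = |1510| = 1510; area = 755; boundary points = 1 + 10 + 1 = 12; strictly interior points = area - boundary/2 + 1 = 750; answer 750
Part 4: R3 = 750; c = 4633; 4633 = 41 * 113; sigma = (1 + 41) * (1 + 113) = 42 * 114 = 4788; answer 4788

4788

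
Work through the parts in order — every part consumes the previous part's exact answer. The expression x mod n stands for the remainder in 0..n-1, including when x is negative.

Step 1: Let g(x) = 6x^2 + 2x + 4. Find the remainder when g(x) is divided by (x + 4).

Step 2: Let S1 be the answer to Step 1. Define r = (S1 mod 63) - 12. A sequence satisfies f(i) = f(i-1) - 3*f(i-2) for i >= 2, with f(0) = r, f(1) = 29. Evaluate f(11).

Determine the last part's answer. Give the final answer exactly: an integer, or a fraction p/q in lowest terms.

Step 1: remainder = value at the root: 6*(-4)^2 + 2*(-4)^1 + 4 = (96) + (-8) + (4) = 92; answer 92
Step 2: S1 = 92; r = 17; f(2) = 1*(29) - 3*(17) = -22; iterating: f(2)=-22, f(3)=-109, f(4)=-43, f(5)=284, f(6)=413, f(7)=-439, f(8)=-1678, f(9)=-361, f(10)=4673, f(11)=5756; answer 5756

5756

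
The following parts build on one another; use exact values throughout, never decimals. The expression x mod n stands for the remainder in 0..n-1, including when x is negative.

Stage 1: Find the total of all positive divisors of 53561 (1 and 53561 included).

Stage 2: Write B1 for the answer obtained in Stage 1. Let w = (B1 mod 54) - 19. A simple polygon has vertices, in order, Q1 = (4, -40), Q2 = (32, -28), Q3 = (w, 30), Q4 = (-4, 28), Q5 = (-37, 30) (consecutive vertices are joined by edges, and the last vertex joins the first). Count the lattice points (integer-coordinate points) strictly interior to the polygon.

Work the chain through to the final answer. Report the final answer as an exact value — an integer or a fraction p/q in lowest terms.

2399

Stage 1: 53561 = 19 * 2819; sigma = (1 + 19) * (1 + 2819) = 20 * 2820 = 56400; answer 56400
Stage 2: B1 = 56400; w = 5; cross terms: (4*-28 - 32*-40)=1168, (32*30 - 5*-28)=1100, (5*28 - -4*30)=260, (-4*30 - -37*28)=916, (-37*-40 - 4*30)=1360; twice the area = |4804| = 4804; area = 2402; boundary points = 4 + 1 + 1 + 1 + 1 = 8; strictly interior points = area - boundary/2 + 1 = 2399; answer 2399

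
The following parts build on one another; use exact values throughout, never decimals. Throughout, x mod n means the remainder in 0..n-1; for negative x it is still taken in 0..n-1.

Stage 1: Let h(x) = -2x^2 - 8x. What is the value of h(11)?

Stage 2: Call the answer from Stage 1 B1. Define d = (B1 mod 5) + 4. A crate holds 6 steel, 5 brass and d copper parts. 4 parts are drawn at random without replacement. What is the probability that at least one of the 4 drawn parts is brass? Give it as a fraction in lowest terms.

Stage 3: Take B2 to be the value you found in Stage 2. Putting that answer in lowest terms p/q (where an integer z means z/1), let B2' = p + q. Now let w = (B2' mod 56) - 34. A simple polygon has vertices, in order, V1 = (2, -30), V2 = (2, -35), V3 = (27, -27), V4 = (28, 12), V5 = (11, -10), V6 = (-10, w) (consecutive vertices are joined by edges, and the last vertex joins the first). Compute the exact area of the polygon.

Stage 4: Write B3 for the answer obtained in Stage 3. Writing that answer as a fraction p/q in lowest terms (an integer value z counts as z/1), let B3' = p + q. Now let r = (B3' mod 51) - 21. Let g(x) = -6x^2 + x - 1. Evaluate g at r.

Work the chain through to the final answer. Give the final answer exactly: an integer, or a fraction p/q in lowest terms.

-377

Stage 1: -2*(11)^2 - 8*(11)^1 = (-242) + (-88) = -330; answer -330
Stage 2: B1 = -330; d = 4; total draws C(15,4) = 1365; complement C(10,4) = 210; favorable 1365 - 210 = 1155; P = 11/13; answer 11/13
Stage 3: B2 = 11/13; threaded value p + q = 24; w = -10; cross terms: (2*-35 - 2*-30)=-10, (2*-27 - 27*-35)=891, (27*12 - 28*-27)=1080, (28*-10 - 11*12)=-412, (11*-10 - -10*-10)=-210, (-10*-30 - 2*-10)=320; twice the area = |1659| = 1659; area = 1659/2; answer 1659/2
Stage 4: B3 = 1659/2; threaded value p + q = 1661; r = 8; -6*(8)^2 + 1*(8)^1 - 1 = (-384) + (8) + (-1) = -377; answer -377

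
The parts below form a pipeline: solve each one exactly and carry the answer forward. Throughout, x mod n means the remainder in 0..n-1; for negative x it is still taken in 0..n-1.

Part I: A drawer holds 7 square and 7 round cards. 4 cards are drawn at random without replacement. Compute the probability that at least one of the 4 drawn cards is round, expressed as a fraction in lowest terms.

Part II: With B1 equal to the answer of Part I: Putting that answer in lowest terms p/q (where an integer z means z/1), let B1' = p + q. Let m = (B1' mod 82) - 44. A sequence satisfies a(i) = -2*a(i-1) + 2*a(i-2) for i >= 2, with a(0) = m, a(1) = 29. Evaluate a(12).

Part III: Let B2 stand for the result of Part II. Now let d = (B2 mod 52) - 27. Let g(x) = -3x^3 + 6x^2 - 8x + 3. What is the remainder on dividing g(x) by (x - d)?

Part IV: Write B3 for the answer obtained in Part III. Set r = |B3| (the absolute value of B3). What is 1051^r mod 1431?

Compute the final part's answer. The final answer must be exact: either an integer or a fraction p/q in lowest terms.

943

Part I: total draws C(14,4) = 1001; complement C(7,4) = 35; favorable 1001 - 35 = 966; P = 138/143; answer 138/143
Part II: B1 = 138/143; threaded value p + q = 281; m = -9; a(2) = -2*(29) + 2*(-9) = -76; iterating: a(2)=-76, a(3)=210, a(4)=-572, a(5)=1564, a(6)=-4272, a(7)=11672, a(8)=-31888, a(9)=87120, a(10)=-238016, a(11)=650272, a(12)=-1776576; answer -1776576
Part III: B2 = -1776576; d = -23; remainder = value at the root: -3*(-23)^3 + 6*(-23)^2 - 8*(-23)^1 + 3 = (36501) + (3174) + (184) + (3) = 39862; answer 39862
Part IV: B3 = 39862; r = 39862; squarings mod 1431: 1051^1=1051, 1051^2=1300, 1051^4=1420, 1051^8=121, 1051^16=331, 1051^32=805, 1051^64=1213, 1051^128=301, 1051^256=448, 1051^512=364, 1051^1024=844, 1051^2048=1129, 1051^4096=1051, 1051^8192=1300, 1051^16384=1420, 1051^32768=121; 1051^39862 = 1051^2 * 1051^4 * 1051^16 * 1051^32 * 1051^128 * 1051^256 * 1051^512 * 1051^2048 * 1051^4096 * 1051^32768 = 943 (mod 1431); answer 943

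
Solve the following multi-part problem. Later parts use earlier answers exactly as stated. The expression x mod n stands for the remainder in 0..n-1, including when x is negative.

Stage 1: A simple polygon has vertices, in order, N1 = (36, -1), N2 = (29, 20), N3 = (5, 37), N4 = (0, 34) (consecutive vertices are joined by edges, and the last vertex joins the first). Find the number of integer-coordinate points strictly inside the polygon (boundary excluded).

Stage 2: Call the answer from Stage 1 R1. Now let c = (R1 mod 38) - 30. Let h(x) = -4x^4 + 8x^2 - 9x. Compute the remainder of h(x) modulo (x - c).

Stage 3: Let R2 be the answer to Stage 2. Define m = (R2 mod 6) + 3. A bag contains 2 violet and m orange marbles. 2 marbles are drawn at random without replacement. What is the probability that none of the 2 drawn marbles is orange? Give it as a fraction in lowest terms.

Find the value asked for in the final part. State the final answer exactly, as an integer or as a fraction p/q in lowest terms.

Stage 1: cross terms: (36*20 - 29*-1)=749, (29*37 - 5*20)=973, (5*34 - 0*37)=170, (0*-1 - 36*34)=-1224; twice the area = |668| = 668; area = 334; boundary points = 7 + 1 + 1 + 1 = 10; strictly interior points = area - boundary/2 + 1 = 330; answer 330
Stage 2: R1 = 330; c = -4; remainder = value at the root: -4*(-4)^4 + 8*(-4)^2 - 9*(-4)^1 = (-1024) + (128) + (36) = -860; answer -860
Stage 3: R2 = -860; m = 7; total draws C(9,2) = 36; favorable C(2,2) = 1; P = 1/36; answer 1/36

1/36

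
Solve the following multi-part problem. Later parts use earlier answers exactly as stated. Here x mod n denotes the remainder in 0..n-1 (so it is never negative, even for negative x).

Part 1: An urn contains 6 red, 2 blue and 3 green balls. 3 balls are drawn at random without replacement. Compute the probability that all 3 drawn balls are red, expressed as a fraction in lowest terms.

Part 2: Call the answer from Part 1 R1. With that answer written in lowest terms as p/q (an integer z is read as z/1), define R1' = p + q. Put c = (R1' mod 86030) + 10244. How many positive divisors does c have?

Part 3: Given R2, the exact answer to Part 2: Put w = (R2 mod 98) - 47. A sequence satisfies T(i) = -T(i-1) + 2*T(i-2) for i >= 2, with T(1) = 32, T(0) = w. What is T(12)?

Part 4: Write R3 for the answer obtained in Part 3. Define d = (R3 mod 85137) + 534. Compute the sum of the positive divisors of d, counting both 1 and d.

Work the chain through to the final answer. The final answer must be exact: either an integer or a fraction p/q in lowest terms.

Part 1: total draws C(11,3) = 165; favorable C(6,3) = 20; P = 4/33; answer 4/33
Part 2: R1 = 4/33; threaded value p + q = 37; c = 10281; 10281 = 3 * 23 * 149; number of divisors = (1+1) * (1+1) * (1+1) = 8; answer 8
Part 3: R2 = 8; w = -39; T(2) = -1*(32) + 2*(-39) = -110; iterating: T(2)=-110, T(3)=174, T(4)=-394, T(5)=742, T(6)=-1530, T(7)=3014, T(8)=-6074, T(9)=12102, T(10)=-24250, T(11)=48454, T(12)=-96954; answer -96954
Part 4: R3 = -96954; d = 73854; 73854 = 2 * 3^2 * 11 * 373; sigma = (1 + 2) * (1 + 3 + 9) * (1 + 11) * (1 + 373) = 3 * 13 * 12 * 374 = 175032; answer 175032

175032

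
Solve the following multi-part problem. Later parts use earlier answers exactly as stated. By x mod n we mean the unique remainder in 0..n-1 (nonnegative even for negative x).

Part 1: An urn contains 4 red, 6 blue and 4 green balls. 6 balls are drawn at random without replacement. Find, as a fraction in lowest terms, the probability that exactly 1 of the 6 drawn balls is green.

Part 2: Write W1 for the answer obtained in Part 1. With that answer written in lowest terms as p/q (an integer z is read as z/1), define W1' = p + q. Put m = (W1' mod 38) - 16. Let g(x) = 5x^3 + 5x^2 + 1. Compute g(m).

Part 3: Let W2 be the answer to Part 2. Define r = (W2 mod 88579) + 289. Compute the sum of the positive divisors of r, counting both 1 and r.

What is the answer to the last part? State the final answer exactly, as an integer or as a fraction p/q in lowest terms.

97496

Part 1: total draws C(14,6) = 3003; favorable C(4,1)*C(10,5) = 1008; P = 48/143; answer 48/143
Part 2: W1 = 48/143; threaded value p + q = 191; m = -15; 5*(-15)^3 + 5*(-15)^2 + 1 = (-16875) + (1125) + (1) = -15749; answer -15749
Part 3: W2 = -15749; r = 73119; 73119 = 3 * 24373; sigma = (1 + 3) * (1 + 24373) = 4 * 24374 = 97496; answer 97496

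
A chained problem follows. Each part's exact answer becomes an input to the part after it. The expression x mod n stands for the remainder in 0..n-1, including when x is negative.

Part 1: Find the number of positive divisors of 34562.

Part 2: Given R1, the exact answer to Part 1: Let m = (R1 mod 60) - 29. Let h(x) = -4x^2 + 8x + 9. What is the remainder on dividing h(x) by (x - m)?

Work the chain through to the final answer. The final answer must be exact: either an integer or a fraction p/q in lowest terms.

-1923

Part 1: 34562 = 2 * 11 * 1571; number of divisors = (1+1) * (1+1) * (1+1) = 8; answer 8
Part 2: R1 = 8; m = -21; remainder = value at the root: -4*(-21)^2 + 8*(-21)^1 + 9 = (-1764) + (-168) + (9) = -1923; answer -1923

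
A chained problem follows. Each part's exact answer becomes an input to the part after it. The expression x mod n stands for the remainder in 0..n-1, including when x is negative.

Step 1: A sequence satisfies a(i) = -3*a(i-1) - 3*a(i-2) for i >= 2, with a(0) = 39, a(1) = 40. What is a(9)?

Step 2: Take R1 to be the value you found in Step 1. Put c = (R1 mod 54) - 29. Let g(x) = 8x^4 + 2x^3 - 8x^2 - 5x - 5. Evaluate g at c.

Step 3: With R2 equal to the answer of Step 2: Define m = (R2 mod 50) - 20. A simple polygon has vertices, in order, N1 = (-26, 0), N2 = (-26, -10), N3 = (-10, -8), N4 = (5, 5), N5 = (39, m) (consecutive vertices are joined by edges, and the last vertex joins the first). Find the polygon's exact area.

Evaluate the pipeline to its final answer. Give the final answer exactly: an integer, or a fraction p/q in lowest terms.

Step 1: a(2) = -3*(40) - 3*(39) = -237; iterating: a(2)=-237, a(3)=591, a(4)=-1062, a(5)=1413, a(6)=-1053, a(7)=-1080, a(8)=6399, a(9)=-15957; answer -15957
Step 2: R1 = -15957; c = -2; 8*(-2)^4 + 2*(-2)^3 - 8*(-2)^2 - 5*(-2)^1 - 5 = (128) + (-16) + (-32) + (10) + (-5) = 85; answer 85
Step 3: R2 = 85; m = 15; cross terms: (-26*-10 - -26*0)=260, (-26*-8 - -10*-10)=108, (-10*5 - 5*-8)=-10, (5*15 - 39*5)=-120, (39*0 - -26*15)=390; twice the area = |628| = 628; area = 314; answer 314

314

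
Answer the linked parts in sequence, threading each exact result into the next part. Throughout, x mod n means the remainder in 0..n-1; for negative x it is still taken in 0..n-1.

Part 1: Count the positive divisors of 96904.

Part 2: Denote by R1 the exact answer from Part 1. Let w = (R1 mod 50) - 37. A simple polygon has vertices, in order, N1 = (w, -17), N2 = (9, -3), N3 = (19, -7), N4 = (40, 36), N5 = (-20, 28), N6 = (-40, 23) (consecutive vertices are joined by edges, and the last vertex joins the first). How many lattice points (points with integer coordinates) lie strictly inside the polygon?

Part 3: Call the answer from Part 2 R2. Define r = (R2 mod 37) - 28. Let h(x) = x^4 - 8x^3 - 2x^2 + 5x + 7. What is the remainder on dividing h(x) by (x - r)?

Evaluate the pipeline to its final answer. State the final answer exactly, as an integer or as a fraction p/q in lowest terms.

788571

Part 1: 96904 = 2^3 * 12113; number of divisors = (3+1) * (1+1) = 8; answer 8
Part 2: R1 = 8; w = -29; cross terms: (-29*-3 - 9*-17)=240, (9*-7 - 19*-3)=-6, (19*36 - 40*-7)=964, (40*28 - -20*36)=1840, (-20*23 - -40*28)=660, (-40*-17 - -29*23)=1347; twice the area = |5045| = 5045; area = 5045/2; boundary points = 2 + 2 + 1 + 4 + 5 + 1 = 15; strictly interior points = area - boundary/2 + 1 = 2516; answer 2516
Part 3: R2 = 2516; r = -28; remainder = value at the root: 1*(-28)^4 - 8*(-28)^3 - 2*(-28)^2 + 5*(-28)^1 + 7 = (614656) + (175616) + (-1568) + (-140) + (7) = 788571; answer 788571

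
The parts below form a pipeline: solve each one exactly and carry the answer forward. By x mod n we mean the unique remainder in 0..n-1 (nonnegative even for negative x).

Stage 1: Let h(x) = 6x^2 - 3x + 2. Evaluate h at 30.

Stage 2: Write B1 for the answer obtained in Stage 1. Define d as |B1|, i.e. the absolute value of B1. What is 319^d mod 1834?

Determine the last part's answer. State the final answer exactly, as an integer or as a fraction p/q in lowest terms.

Stage 1: 6*(30)^2 - 3*(30)^1 + 2 = (5400) + (-90) + (2) = 5312; answer 5312
Stage 2: B1 = 5312; d = 5312; squarings mod 1834: 319^1=319, 319^2=891, 319^4=1593, 319^8=1227, 319^16=1649, 319^32=1213, 319^64=501, 319^128=1577, 319^256=25, 319^512=625, 319^1024=1817, 319^2048=289, 319^4096=991; 319^5312 = 319^64 * 319^128 * 319^1024 * 319^4096 = 177 (mod 1834); answer 177

177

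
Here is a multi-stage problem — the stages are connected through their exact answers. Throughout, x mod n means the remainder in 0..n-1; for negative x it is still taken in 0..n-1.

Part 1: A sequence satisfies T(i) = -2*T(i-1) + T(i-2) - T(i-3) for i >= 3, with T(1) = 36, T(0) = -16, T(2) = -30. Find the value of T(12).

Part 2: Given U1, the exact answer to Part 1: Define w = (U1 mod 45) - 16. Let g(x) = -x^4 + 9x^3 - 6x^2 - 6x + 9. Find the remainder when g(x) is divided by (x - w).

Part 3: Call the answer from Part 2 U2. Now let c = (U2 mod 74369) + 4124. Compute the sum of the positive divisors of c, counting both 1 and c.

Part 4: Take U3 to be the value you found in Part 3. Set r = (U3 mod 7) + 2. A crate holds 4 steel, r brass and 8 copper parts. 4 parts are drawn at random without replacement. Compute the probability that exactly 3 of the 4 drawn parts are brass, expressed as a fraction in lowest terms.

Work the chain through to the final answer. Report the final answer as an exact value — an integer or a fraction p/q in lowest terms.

4/455

Part 1: T(3) = -2*(-30) + 1*(36) - 1*(-16) = 112; iterating: T(3)=112, T(4)=-290, T(5)=722, T(6)=-1846, T(7)=4704, T(8)=-11976, T(9)=30502, T(10)=-77684, T(11)=197846, T(12)=-503878; answer -503878
Part 2: U1 = -503878; w = 16; remainder = value at the root: -1*(16)^4 + 9*(16)^3 - 6*(16)^2 - 6*(16)^1 + 9 = (-65536) + (36864) + (-1536) + (-96) + (9) = -30295; answer -30295
Part 3: U2 = -30295; c = 48198; 48198 = 2 * 3 * 29 * 277; sigma = (1 + 2) * (1 + 3) * (1 + 29) * (1 + 277) = 3 * 4 * 30 * 278 = 100080; answer 100080
Part 4: U3 = 100080; r = 3; total draws C(15,4) = 1365; favorable C(3,3)*C(12,1) = 12; P = 4/455; answer 4/455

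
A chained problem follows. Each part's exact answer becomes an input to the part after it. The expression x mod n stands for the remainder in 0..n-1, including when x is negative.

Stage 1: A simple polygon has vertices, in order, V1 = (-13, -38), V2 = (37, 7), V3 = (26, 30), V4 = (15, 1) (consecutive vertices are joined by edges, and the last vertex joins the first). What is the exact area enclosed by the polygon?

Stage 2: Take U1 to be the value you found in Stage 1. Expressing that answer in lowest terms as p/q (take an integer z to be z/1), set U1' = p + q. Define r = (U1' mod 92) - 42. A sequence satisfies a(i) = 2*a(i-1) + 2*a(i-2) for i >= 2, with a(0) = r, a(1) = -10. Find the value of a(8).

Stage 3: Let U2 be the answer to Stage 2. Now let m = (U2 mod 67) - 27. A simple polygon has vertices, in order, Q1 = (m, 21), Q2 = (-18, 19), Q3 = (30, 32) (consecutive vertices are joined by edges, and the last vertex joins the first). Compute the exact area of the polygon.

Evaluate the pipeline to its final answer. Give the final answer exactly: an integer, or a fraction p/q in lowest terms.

Stage 1: cross terms: (-13*7 - 37*-38)=1315, (37*30 - 26*7)=928, (26*1 - 15*30)=-424, (15*-38 - -13*1)=-557; twice the area = |1262| = 1262; area = 631; answer 631
Stage 2: U1 = 631; threaded value p + q = 632; r = 38; a(2) = 2*(-10) + 2*(38) = 56; iterating: a(2)=56, a(3)=92, a(4)=296, a(5)=776, a(6)=2144, a(7)=5840, a(8)=15968; answer 15968
Stage 3: U2 = 15968; m = -5; cross terms: (-5*19 - -18*21)=283, (-18*32 - 30*19)=-1146, (30*21 - -5*32)=790; twice the area = |-73| = 73; area = 73/2; answer 73/2

73/2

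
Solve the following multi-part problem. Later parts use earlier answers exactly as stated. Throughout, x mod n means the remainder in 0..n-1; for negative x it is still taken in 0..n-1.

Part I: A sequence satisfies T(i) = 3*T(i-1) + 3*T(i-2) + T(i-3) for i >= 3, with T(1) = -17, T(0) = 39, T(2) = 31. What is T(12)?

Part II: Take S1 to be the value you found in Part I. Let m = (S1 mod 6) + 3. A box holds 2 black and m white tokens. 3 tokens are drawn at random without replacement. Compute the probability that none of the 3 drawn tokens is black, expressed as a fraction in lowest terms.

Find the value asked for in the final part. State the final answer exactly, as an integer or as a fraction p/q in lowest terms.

5/14

Part I: T(3) = 3*(31) + 3*(-17) + 1*(39) = 81; iterating: T(3)=81, T(4)=319, T(5)=1231, T(6)=4731, T(7)=18205, T(8)=70039, T(9)=269463, T(10)=1036711, T(11)=3988561, T(12)=15345279; answer 15345279
Part II: S1 = 15345279; m = 6; total draws C(8,3) = 56; favorable C(6,3) = 20; P = 5/14; answer 5/14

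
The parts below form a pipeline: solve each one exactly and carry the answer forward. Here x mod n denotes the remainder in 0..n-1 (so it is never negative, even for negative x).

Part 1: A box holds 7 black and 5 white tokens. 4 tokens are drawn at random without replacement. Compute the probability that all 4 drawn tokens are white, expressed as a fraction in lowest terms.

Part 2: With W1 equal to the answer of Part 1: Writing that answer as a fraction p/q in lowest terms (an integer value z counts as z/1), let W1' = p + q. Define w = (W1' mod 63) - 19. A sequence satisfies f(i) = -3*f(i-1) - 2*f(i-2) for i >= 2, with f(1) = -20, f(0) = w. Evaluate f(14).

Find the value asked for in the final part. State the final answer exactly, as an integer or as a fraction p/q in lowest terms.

32784

Part 1: total draws C(12,4) = 495; favorable C(5,4) = 5; P = 1/99; answer 1/99
Part 2: W1 = 1/99; threaded value p + q = 100; w = 18; f(2) = -3*(-20) - 2*(18) = 24; iterating: f(2)=24, f(3)=-32, f(4)=48, f(5)=-80, f(6)=144, f(7)=-272, f(8)=528, f(9)=-1040, f(10)=2064, f(11)=-4112, f(12)=8208, f(13)=-16400, f(14)=32784; answer 32784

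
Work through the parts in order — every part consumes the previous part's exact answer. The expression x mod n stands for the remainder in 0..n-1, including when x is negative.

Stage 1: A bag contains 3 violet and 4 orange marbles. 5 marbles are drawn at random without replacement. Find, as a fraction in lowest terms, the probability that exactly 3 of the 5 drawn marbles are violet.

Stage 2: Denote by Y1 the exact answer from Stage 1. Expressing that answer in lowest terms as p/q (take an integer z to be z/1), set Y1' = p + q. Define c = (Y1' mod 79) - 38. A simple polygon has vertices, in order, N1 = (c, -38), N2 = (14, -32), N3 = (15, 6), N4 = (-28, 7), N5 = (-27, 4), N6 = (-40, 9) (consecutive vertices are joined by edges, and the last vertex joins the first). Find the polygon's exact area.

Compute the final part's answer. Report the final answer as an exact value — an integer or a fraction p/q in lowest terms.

Stage 1: total draws C(7,5) = 21; favorable C(3,3)*C(4,2) = 6; P = 2/7; answer 2/7
Stage 2: Y1 = 2/7; threaded value p + q = 9; c = -29; cross terms: (-29*-32 - 14*-38)=1460, (14*6 - 15*-32)=564, (15*7 - -28*6)=273, (-28*4 - -27*7)=77, (-27*9 - -40*4)=-83, (-40*-38 - -29*9)=1781; twice the area = |4072| = 4072; area = 2036; answer 2036

2036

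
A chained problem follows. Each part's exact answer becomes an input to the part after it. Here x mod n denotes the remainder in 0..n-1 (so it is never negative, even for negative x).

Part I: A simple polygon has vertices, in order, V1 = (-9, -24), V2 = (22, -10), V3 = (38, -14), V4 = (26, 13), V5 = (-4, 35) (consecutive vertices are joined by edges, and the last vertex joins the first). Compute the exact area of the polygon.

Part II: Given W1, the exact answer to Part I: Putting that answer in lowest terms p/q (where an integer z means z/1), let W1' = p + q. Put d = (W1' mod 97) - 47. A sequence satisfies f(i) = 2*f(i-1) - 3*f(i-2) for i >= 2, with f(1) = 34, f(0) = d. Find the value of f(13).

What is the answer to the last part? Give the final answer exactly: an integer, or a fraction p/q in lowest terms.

-51374

Part I: cross terms: (-9*-10 - 22*-24)=618, (22*-14 - 38*-10)=72, (38*13 - 26*-14)=858, (26*35 - -4*13)=962, (-4*-24 - -9*35)=411; twice the area = |2921| = 2921; area = 2921/2; answer 2921/2
Part II: W1 = 2921/2; threaded value p + q = 2923; d = -34; f(2) = 2*(34) - 3*(-34) = 170; iterating: f(2)=170, f(3)=238, f(4)=-34, f(5)=-782, f(6)=-1462, f(7)=-578, f(8)=3230, f(9)=8194, f(10)=6698, f(11)=-11186, f(12)=-42466, f(13)=-51374; answer -51374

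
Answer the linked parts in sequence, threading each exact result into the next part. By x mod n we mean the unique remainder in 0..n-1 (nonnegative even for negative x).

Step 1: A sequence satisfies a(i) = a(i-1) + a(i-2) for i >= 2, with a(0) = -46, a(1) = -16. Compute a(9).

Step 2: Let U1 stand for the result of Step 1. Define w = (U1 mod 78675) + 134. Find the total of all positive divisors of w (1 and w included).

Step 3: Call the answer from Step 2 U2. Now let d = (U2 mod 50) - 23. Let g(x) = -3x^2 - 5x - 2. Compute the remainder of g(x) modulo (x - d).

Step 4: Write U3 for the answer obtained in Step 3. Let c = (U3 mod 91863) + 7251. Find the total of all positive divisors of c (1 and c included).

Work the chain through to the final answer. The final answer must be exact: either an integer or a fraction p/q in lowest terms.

157734

Step 1: a(2) = 1*(-16) + 1*(-46) = -62; iterating: a(2)=-62, a(3)=-78, a(4)=-140, a(5)=-218, a(6)=-358, a(7)=-576, a(8)=-934, a(9)=-1510; answer -1510
Step 2: U1 = -1510; w = 77299; 77299 = 17 * 4547; sigma = (1 + 17) * (1 + 4547) = 18 * 4548 = 81864; answer 81864
Step 3: U2 = 81864; d = -9; remainder = value at the root: -3*(-9)^2 - 5*(-9)^1 - 2 = (-243) + (45) + (-2) = -200; answer -200
Step 4: U3 = -200; c = 98914; 98914 = 2 * 19^2 * 137; sigma = (1 + 2) * (1 + 19 + 361) * (1 + 137) = 3 * 381 * 138 = 157734; answer 157734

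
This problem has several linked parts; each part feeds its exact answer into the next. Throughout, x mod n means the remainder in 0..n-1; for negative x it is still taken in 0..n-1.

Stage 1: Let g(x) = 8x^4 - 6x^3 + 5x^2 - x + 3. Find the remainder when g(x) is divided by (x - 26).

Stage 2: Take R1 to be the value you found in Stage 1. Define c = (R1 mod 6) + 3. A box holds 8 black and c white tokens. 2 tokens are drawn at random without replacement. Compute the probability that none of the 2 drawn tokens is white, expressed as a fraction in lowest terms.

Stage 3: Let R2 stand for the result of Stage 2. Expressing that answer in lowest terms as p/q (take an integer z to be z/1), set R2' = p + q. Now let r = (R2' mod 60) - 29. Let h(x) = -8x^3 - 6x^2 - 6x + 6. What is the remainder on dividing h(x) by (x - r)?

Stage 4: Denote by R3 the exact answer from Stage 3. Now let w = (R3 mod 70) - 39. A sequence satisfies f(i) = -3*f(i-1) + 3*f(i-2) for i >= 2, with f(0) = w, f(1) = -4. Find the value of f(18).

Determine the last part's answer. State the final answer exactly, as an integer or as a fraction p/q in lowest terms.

-26886525291

Stage 1: remainder = value at the root: 8*(26)^4 - 6*(26)^3 + 5*(26)^2 - 1*(26)^1 + 3 = (3655808) + (-105456) + (3380) + (-26) + (3) = 3553709; answer 3553709
Stage 2: R1 = 3553709; c = 8; total draws C(16,2) = 120; favorable C(8,2) = 28; P = 7/30; answer 7/30
Stage 3: R2 = 7/30; threaded value p + q = 37; r = 8; remainder = value at the root: -8*(8)^3 - 6*(8)^2 - 6*(8)^1 + 6 = (-4096) + (-384) + (-48) + (6) = -4522; answer -4522
Stage 4: R3 = -4522; w = -11; f(2) = -3*(-4) + 3*(-11) = -21; iterating: f(2)=-21, f(3)=51, f(4)=-216, f(5)=801, f(6)=-3051, f(7)=11556, f(8)=-43821, f(9)=166131, f(10)=-629856, f(11)=2387961, f(12)=-9053451, f(13)=34324236, f(14)=-130133061, f(15)=493371891, f(16)=-1870514856, f(17)=7091660241, f(18)=-26886525291; answer -26886525291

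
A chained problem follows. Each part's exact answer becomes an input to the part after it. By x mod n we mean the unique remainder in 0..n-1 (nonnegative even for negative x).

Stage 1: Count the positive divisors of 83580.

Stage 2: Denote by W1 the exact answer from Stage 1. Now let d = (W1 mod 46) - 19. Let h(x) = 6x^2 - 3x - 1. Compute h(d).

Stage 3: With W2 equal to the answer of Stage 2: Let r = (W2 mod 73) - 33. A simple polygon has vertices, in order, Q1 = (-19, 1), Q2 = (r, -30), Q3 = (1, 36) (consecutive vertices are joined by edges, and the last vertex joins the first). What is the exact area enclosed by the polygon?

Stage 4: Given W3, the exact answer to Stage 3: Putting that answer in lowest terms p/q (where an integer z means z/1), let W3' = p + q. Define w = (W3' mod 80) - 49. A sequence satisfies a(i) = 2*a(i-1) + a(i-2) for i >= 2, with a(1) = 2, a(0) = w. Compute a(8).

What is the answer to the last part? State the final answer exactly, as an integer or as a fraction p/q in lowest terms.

3689

Stage 1: 83580 = 2^2 * 3 * 5 * 7 * 199; number of divisors = (2+1) * (1+1) * (1+1) * (1+1) * (1+1) = 48; answer 48
Stage 2: W1 = 48; d = -17; 6*(-17)^2 - 3*(-17)^1 - 1 = (1734) + (51) + (-1) = 1784; answer 1784
Stage 3: W2 = 1784; r = -1; cross terms: (-19*-30 - -1*1)=571, (-1*36 - 1*-30)=-6, (1*1 - -19*36)=685; twice the area = |1250| = 1250; area = 625; answer 625
Stage 4: W3 = 625; threaded value p + q = 626; w = 17; a(2) = 2*(2) + 1*(17) = 21; iterating: a(2)=21, a(3)=44, a(4)=109, a(5)=262, a(6)=633, a(7)=1528, a(8)=3689; answer 3689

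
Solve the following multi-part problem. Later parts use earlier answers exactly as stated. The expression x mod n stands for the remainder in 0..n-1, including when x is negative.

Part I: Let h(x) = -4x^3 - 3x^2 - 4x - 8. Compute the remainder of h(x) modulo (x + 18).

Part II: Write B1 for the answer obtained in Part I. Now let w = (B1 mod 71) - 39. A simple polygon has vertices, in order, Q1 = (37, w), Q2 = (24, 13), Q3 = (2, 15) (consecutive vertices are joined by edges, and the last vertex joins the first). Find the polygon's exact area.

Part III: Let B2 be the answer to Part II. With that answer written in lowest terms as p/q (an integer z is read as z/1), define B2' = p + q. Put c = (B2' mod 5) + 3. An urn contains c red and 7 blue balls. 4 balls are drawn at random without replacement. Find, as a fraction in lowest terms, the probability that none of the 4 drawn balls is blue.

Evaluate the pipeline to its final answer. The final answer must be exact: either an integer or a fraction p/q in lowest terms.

Part I: remainder = value at the root: -4*(-18)^3 - 3*(-18)^2 - 4*(-18)^1 - 8 = (23328) + (-972) + (72) + (-8) = 22420; answer 22420
Part II: B1 = 22420; w = 16; cross terms: (37*13 - 24*16)=97, (24*15 - 2*13)=334, (2*16 - 37*15)=-523; twice the area = |-92| = 92; area = 46; answer 46
Part III: B2 = 46; threaded value p + q = 47; c = 5; total draws C(12,4) = 495; favorable C(5,4) = 5; P = 1/99; answer 1/99

1/99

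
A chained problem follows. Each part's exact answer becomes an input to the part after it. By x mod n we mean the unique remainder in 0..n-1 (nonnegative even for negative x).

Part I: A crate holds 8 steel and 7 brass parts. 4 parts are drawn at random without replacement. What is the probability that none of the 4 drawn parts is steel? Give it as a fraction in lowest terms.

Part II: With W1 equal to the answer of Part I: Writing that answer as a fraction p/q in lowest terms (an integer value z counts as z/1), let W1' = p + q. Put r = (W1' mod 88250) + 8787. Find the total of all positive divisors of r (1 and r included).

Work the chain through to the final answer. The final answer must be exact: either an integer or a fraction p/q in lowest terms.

Part I: total draws C(15,4) = 1365; favorable C(7,4) = 35; P = 1/39; answer 1/39
Part II: W1 = 1/39; threaded value p + q = 40; r = 8827; 8827 = 7 * 13 * 97; sigma = (1 + 7) * (1 + 13) * (1 + 97) = 8 * 14 * 98 = 10976; answer 10976

10976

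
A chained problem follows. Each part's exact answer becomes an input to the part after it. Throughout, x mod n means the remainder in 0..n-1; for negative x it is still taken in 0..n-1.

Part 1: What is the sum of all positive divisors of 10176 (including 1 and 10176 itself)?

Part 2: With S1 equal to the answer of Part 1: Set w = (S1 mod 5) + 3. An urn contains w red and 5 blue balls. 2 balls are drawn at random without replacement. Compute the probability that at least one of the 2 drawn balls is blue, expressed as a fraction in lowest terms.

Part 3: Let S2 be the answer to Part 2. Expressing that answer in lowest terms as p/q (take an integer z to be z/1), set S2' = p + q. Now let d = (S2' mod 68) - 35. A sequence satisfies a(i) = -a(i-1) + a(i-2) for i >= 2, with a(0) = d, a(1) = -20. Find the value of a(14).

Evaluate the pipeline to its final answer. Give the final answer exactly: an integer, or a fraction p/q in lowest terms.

3113

Part 1: 10176 = 2^6 * 3 * 53; sigma = (1 + 2 + 4 + 8 + 16 + 32 + 64) * (1 + 3) * (1 + 53) = 127 * 4 * 54 = 27432; answer 27432
Part 2: S1 = 27432; w = 5; total draws C(10,2) = 45; complement C(5,2) = 10; favorable 45 - 10 = 35; P = 7/9; answer 7/9
Part 3: S2 = 7/9; threaded value p + q = 16; d = -19; a(2) = -1*(-20) + 1*(-19) = 1; iterating: a(2)=1, a(3)=-21, a(4)=22, a(5)=-43, a(6)=65, a(7)=-108, a(8)=173, a(9)=-281, a(10)=454, a(11)=-735, a(12)=1189, a(13)=-1924, a(14)=3113; answer 3113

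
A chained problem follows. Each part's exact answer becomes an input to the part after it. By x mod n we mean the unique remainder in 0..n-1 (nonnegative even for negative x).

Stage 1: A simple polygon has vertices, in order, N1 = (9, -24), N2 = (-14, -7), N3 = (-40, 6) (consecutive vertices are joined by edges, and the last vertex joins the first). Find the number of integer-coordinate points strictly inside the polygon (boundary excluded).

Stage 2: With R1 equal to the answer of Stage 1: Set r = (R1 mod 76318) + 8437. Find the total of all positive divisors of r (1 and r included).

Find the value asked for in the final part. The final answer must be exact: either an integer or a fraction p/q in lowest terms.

18480

Stage 1: cross terms: (9*-7 - -14*-24)=-399, (-14*6 - -40*-7)=-364, (-40*-24 - 9*6)=906; twice the area = |143| = 143; area = 143/2; boundary points = 1 + 13 + 1 = 15; strictly interior points = area - boundary/2 + 1 = 65; answer 65
Stage 2: R1 = 65; r = 8502; 8502 = 2 * 3 * 13 * 109; sigma = (1 + 2) * (1 + 3) * (1 + 13) * (1 + 109) = 3 * 4 * 14 * 110 = 18480; answer 18480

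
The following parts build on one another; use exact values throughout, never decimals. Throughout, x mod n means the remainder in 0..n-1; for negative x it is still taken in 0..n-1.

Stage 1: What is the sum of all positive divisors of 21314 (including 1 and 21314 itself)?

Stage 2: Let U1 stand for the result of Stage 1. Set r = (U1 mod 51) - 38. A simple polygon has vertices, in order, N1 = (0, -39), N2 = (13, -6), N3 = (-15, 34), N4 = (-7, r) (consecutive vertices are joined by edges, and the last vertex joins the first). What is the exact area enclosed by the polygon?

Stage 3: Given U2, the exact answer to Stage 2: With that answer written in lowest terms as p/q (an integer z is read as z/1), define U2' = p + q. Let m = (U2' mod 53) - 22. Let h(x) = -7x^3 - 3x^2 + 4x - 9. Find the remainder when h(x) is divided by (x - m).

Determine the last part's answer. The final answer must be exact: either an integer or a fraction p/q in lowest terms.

-1605

Stage 1: 21314 = 2 * 10657; sigma = (1 + 2) * (1 + 10657) = 3 * 10658 = 31974; answer 31974
Stage 2: U1 = 31974; r = 10; cross terms: (0*-6 - 13*-39)=507, (13*34 - -15*-6)=352, (-15*10 - -7*34)=88, (-7*-39 - 0*10)=273; twice the area = |1220| = 1220; area = 610; answer 610
Stage 3: U2 = 610; threaded value p + q = 611; m = 6; remainder = value at the root: -7*(6)^3 - 3*(6)^2 + 4*(6)^1 - 9 = (-1512) + (-108) + (24) + (-9) = -1605; answer -1605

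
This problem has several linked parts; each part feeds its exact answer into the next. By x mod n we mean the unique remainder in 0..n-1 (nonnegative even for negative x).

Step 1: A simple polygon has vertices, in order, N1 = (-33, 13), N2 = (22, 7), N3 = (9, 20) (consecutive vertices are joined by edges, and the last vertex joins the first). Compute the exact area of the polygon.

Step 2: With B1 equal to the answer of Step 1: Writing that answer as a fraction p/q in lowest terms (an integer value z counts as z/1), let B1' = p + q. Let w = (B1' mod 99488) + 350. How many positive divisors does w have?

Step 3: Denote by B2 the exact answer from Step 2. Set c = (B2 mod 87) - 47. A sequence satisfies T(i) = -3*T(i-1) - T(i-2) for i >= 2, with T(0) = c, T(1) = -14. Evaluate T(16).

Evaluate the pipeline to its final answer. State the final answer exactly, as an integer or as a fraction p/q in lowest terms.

Step 1: cross terms: (-33*7 - 22*13)=-517, (22*20 - 9*7)=377, (9*13 - -33*20)=777; twice the area = |637| = 637; area = 637/2; answer 637/2
Step 2: B1 = 637/2; threaded value p + q = 639; w = 989; 989 = 23 * 43; number of divisors = (1+1) * (1+1) = 4; answer 4
Step 3: B2 = 4; c = -43; T(2) = -3*(-14) - 1*(-43) = 85; iterating: T(2)=85, T(3)=-241, T(4)=638, T(5)=-1673, T(6)=4381, T(7)=-11470, T(8)=30029, T(9)=-78617, T(10)=205822, T(11)=-538849, T(12)=1410725, T(13)=-3693326, T(14)=9669253, T(15)=-25314433, T(16)=66274046; answer 66274046

66274046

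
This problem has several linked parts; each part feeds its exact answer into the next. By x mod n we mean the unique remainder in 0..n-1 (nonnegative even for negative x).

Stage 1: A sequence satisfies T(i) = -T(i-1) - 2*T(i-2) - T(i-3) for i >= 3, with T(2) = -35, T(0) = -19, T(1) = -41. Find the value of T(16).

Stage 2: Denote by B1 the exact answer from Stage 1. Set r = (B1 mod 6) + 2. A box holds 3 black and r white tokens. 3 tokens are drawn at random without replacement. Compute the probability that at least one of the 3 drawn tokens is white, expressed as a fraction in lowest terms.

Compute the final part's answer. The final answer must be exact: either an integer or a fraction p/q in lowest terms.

119/120

Stage 1: T(3) = -1*(-35) - 2*(-41) - 1*(-19) = 136; iterating: T(3)=136, T(4)=-25, T(5)=-212, T(6)=126, T(7)=323, T(8)=-363, T(9)=-409, T(10)=812, T(11)=369, T(12)=-1584, T(13)=34, T(14)=2765, T(15)=-1249, T(16)=-4315; answer -4315
Stage 2: B1 = -4315; r = 7; total draws C(10,3) = 120; complement C(3,3) = 1; favorable 120 - 1 = 119; P = 119/120; answer 119/120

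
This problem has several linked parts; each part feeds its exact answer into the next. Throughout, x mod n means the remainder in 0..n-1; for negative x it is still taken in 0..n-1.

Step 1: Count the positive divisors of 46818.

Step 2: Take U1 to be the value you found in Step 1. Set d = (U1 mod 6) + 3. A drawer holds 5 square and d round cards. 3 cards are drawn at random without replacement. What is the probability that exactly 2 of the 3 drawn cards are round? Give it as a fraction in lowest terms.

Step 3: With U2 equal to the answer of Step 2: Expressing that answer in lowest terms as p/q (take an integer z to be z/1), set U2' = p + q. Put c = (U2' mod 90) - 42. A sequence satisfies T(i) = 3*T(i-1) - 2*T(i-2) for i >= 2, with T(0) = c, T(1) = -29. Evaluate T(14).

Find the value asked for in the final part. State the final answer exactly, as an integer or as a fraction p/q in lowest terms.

Step 1: 46818 = 2 * 3^4 * 17^2; number of divisors = (1+1) * (4+1) * (2+1) = 30; answer 30
Step 2: U1 = 30; d = 3; total draws C(8,3) = 56; favorable C(3,2)*C(5,1) = 15; P = 15/56; answer 15/56
Step 3: U2 = 15/56; threaded value p + q = 71; c = 29; T(2) = 3*(-29) - 2*(29) = -145; iterating: T(2)=-145, T(3)=-377, T(4)=-841, T(5)=-1769, T(6)=-3625, T(7)=-7337, T(8)=-14761, T(9)=-29609, T(10)=-59305, T(11)=-118697, T(12)=-237481, T(13)=-475049, T(14)=-950185; answer -950185

-950185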